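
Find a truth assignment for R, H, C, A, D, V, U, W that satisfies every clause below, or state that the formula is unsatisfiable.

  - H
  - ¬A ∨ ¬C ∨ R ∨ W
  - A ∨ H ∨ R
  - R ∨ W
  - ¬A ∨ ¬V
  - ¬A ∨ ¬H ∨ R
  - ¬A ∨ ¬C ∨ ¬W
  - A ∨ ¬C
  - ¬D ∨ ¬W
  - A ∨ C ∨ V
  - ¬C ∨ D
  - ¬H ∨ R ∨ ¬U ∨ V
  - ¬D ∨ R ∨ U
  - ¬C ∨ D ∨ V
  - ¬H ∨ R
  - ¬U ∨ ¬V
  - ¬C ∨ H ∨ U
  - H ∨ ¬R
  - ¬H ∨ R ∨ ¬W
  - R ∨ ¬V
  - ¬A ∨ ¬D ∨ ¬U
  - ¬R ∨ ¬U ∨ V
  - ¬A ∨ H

R = True, H = True, C = False, A = True, D = False, V = False, U = False, W = True

Unit clause (H) forces H = True.
In (¬H ∨ R) only R is left, so R = True.
Set C = False.
Set A = True.
  then (¬A ∨ ¬V) forces V = False.
  then (¬R ∨ ¬U ∨ V) forces U = False.
Set D = False.
Set W = True.
All clauses satisfied.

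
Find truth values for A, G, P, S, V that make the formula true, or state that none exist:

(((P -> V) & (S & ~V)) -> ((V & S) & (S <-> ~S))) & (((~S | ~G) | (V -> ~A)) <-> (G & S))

A: False, G: True, P: False, S: True, V: True

  ((P -> V) & (S & ~V)) -> ((V & S) & (S <-> ~S)) = True
    (P -> V) & (S & ~V) = False
      P -> V = True
      S & ~V = False
        ~V = False
    (V & S) & (S <-> ~S) = False
      V & S = True
      S <-> ~S = False
        ~S = False
  ((~S | ~G) | (V -> ~A)) <-> (G & S) = True
    (~S | ~G) | (V -> ~A) = True
      ~S | ~G = False
        ~S = False
        ~G = False
      V -> ~A = True
        ~A = True
    G & S = True
Both conjuncts True, so the formula holds.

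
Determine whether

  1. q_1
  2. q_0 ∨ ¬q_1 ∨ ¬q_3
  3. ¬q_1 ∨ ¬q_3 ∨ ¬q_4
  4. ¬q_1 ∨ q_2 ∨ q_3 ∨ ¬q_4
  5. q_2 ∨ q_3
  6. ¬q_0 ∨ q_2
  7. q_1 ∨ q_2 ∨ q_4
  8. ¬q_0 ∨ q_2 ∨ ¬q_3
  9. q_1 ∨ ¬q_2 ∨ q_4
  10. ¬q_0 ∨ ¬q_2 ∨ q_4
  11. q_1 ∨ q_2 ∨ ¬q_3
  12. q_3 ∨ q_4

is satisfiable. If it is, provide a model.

q_0 = False; q_1 = True; q_2 = True; q_3 = False; q_4 = True

Unit clause (q_1) forces q_1 = True.
Set q_0 = False.
  then (q_0 ∨ ¬q_1 ∨ ¬q_3) forces q_3 = False.
  then (q_2 ∨ q_3) forces q_2 = True.
  then (q_3 ∨ q_4) forces q_4 = True.
All clauses satisfied.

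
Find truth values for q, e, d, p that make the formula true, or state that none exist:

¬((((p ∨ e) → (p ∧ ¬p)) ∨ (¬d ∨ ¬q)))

q=T; e=F; d=T; p=T

  ¬((((p ∨ e) → (p ∧ ¬p)) ∨ (¬d ∨ ¬q))) = True
    ((p ∨ e) → (p ∧ ¬p)) ∨ (¬d ∨ ¬q) = False
      (p ∨ e) → (p ∧ ¬p) = False
        p ∨ e = True
        p ∧ ¬p = False
          ¬p = False
      ¬d ∨ ¬q = False
        ¬d = False
        ¬q = False
The formula evaluates to True.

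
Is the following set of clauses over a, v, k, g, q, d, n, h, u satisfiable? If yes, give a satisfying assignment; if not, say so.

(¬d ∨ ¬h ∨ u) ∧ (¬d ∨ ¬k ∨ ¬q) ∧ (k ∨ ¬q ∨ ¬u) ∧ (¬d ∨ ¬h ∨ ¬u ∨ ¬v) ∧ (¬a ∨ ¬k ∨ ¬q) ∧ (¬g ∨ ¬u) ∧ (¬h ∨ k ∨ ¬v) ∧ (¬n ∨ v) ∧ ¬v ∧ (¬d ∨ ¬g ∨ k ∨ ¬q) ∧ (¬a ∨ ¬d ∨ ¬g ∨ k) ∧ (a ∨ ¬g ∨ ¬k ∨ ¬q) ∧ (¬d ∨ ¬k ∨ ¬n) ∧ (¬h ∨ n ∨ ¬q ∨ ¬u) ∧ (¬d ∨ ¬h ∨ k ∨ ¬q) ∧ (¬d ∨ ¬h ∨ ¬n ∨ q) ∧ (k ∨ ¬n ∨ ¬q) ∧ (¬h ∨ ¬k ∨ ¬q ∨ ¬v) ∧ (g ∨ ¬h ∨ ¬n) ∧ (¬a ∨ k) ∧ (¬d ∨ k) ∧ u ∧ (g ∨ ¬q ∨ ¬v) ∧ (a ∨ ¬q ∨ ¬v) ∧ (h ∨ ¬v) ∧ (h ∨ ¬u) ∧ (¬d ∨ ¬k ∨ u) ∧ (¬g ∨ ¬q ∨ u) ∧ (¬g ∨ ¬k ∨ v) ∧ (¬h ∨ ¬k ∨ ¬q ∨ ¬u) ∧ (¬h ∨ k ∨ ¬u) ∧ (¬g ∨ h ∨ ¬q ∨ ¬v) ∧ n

Case v = True:
  Clause (¬v) is falsified — contradiction.
Case v = False:
  (¬n ∨ v) forces n = False.
  Clause (n) is falsified — contradiction.
Both cases fail, so the formula is unsatisfiable.

Unsatisfiable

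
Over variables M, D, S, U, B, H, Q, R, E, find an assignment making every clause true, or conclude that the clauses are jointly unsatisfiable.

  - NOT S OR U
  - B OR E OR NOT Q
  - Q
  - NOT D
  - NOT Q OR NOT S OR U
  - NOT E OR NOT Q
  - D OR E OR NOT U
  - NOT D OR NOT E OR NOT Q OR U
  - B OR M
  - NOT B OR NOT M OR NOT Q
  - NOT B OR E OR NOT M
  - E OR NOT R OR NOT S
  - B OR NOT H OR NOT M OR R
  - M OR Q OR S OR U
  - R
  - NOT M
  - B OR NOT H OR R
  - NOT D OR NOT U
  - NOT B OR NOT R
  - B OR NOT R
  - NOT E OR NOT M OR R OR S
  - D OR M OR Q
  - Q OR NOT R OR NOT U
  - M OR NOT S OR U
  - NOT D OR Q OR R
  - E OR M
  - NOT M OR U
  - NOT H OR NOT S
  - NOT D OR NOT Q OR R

The formula is unsatisfiable.

Case M = True:
  Clause (NOT M) is falsified — contradiction.
Case M = False:
  (Q) forces Q = True.
  (NOT D) forces D = False.
  (NOT E OR NOT Q) forces E = False.
  Clause (E OR M) is falsified — contradiction.
Both cases fail, so the formula is unsatisfiable.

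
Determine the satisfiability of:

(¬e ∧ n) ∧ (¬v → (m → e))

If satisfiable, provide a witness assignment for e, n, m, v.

e=F; n=T; m=F; v=F

  ¬e ∧ n = True
    ¬e = True
  ¬v → (m → e) = True
    ¬v = True
    m → e = True
Both conjuncts True, so the formula holds.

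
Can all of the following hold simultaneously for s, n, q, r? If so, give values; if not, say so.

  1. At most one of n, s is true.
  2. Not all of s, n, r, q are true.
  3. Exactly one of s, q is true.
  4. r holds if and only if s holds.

s = False; n = True; q = True; r = False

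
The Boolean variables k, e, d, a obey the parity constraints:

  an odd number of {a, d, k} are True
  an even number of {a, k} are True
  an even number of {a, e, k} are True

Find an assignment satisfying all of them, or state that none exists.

k: True, e: False, d: True, a: True

{a, d, k}: 3 true → odd ✓
{a, k}: 2 true → even ✓
{a, e, k}: 2 true → even ✓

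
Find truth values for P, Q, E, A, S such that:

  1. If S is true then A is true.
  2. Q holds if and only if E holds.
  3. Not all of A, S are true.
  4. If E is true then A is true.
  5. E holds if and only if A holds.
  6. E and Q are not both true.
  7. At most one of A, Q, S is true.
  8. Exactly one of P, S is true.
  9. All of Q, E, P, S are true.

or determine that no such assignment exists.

Unsatisfiable — no assignment works.

Case Q = True:
  (2) with Q=T forces E = True.
  Constraint (6) is violated (E=T, Q=T) — contradiction.
Case Q = False:
  Constraint (9) is violated (Q=F) — contradiction.
Both cases fail — unsatisfiable.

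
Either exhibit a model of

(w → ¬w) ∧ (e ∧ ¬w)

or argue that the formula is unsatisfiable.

w=F; e=T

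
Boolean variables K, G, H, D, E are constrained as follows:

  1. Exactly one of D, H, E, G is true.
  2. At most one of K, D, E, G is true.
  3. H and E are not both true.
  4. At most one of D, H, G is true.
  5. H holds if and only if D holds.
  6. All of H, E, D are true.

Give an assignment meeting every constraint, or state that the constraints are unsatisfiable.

Case H = True:
  (1) with H=T forces D = False.
  Constraint (5) is violated (H=T, D=F) — contradiction.
Case H = False:
  Constraint (6) is violated (H=F) — contradiction.
Both cases fail — unsatisfiable.

The formula is unsatisfiable.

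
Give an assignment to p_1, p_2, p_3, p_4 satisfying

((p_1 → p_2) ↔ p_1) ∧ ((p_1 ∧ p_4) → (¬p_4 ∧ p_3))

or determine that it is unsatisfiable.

p_1 = True, p_2 = True, p_3 = True, p_4 = False

  (p_1 → p_2) ↔ p_1 = True
    p_1 → p_2 = True
  (p_1 ∧ p_4) → (¬p_4 ∧ p_3) = True
    p_1 ∧ p_4 = False
    ¬p_4 ∧ p_3 = True
      ¬p_4 = True
Both conjuncts True, so the formula holds.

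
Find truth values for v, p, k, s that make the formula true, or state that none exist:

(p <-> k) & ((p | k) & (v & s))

v: True, p: True, k: True, s: True

  p <-> k = True
  (p | k) & (v & s) = True
    p | k = True
    v & s = True
Both conjuncts True, so the formula holds.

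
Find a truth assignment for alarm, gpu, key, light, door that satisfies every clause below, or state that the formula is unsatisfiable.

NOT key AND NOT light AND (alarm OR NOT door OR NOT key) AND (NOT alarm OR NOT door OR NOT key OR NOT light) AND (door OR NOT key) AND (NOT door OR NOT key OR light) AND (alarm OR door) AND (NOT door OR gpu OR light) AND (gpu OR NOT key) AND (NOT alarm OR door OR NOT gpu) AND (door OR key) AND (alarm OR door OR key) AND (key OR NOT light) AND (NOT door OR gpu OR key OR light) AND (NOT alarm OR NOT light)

alarm = True, gpu = True, key = False, light = False, door = True

Unit clause (NOT key) forces key = False.
Unit clause (NOT light) forces light = False.
In (door OR key) only door is left, so door = True.
In (NOT door OR gpu OR key OR light) only gpu is left, so gpu = True.
Set alarm = True.
All clauses satisfied.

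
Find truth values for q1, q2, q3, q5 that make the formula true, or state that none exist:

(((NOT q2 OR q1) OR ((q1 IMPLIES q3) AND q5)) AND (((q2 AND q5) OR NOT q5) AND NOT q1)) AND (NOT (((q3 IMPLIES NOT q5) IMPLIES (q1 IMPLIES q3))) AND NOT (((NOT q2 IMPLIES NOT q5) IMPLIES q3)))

Unsatisfiable

Case q1 = True: the conjunct NOT q1 is False.
Case q1 = False: the conjunct NOT (((q3 IMPLIES NOT q5) IMPLIES (q1 IMPLIES q3))) becomes NOT (((q3 IMPLIES NOT q5) IMPLIES True)) = False.
Both cases fail — unsatisfiable.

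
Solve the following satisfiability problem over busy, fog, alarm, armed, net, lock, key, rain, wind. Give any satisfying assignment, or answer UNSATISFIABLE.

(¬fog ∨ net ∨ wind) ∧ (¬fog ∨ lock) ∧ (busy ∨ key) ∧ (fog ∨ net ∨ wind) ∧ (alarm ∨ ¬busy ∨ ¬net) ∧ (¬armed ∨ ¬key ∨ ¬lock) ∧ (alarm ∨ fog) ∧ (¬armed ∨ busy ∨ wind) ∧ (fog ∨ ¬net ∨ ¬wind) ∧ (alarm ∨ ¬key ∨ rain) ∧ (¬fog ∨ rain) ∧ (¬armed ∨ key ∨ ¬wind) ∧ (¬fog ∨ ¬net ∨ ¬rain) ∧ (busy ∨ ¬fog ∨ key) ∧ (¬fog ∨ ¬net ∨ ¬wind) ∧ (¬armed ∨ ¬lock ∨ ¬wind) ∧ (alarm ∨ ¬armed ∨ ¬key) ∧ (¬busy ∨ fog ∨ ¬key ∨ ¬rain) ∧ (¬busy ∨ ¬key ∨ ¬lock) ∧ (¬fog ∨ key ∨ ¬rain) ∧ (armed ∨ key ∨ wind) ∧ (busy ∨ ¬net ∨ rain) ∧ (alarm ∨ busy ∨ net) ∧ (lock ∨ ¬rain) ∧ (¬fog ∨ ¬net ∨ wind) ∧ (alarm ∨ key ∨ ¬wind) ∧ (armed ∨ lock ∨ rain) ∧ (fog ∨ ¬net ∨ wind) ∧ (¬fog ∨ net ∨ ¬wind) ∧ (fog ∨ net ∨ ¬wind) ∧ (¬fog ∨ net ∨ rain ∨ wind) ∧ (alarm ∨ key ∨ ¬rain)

Unsatisfiable

Case fog = True:
  (¬fog ∨ lock) forces lock = True.
  (¬fog ∨ rain) forces rain = True.
  (¬fog ∨ ¬net ∨ ¬rain) forces net = False.
  (¬fog ∨ net ∨ wind) forces wind = True.
  Clause (¬fog ∨ net ∨ ¬wind) is falsified — contradiction.
Case fog = False:
  (alarm ∨ fog) forces alarm = True.
  If wind = True:
    (fog ∨ ¬net ∨ ¬wind) forces net = False.
    clause (fog ∨ net ∨ ¬wind) is falsified.
  If wind = False:
    (fog ∨ net ∨ wind) forces net = True.
    clause (fog ∨ ¬net ∨ wind) is falsified.
  Every sub-case reaches a contradiction.
Both cases fail, so the formula is unsatisfiable.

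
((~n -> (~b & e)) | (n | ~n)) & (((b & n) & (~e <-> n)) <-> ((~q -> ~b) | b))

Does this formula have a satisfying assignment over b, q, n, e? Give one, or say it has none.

b = True, q = False, n = True, e = False

  (~n -> (~b & e)) | (n | ~n) = True
    ~n -> (~b & e) = True
      ~n = False
      ~b & e = False
        ~b = False
    n | ~n = True
      ~n = False
  ((b & n) & (~e <-> n)) <-> ((~q -> ~b) | b) = True
    (b & n) & (~e <-> n) = True
      b & n = True
      ~e <-> n = True
        ~e = True
    (~q -> ~b) | b = True
      ~q -> ~b = False
        ~q = True
        ~b = False
Both conjuncts True, so the formula holds.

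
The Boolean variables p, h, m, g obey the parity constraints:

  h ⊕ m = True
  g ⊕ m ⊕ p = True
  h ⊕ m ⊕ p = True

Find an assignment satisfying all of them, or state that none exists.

p = False, h = False, m = True, g = False

h ⊕ m = F ⊕ T = True ✓
g ⊕ m ⊕ p = F ⊕ T ⊕ F = True ✓
h ⊕ m ⊕ p = F ⊕ T ⊕ F = True ✓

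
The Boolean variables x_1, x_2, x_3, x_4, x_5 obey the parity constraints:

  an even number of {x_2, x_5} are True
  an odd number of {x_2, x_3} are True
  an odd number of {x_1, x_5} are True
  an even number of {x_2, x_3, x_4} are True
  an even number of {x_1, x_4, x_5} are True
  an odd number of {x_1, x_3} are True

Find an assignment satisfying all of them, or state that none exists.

UNSATISFIABLE

Adding constraints 1, 2, 3, 6 mod 2: every variable appears an even number of times on the left, so the left side is 0.
But the right sides sum to 1 (mod 2). 0 ≠ 1 — the system is inconsistent.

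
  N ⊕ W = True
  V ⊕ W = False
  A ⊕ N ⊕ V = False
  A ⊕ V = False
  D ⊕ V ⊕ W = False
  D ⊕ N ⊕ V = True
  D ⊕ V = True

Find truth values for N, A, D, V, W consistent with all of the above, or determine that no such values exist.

N = False, A = True, D = False, V = True, W = True

N ⊕ W = F ⊕ T = True ✓
V ⊕ W = T ⊕ T = False ✓
A ⊕ N ⊕ V = T ⊕ F ⊕ T = False ✓
A ⊕ V = T ⊕ T = False ✓
D ⊕ V ⊕ W = F ⊕ T ⊕ T = False ✓
D ⊕ N ⊕ V = F ⊕ F ⊕ T = True ✓
D ⊕ V = F ⊕ T = True ✓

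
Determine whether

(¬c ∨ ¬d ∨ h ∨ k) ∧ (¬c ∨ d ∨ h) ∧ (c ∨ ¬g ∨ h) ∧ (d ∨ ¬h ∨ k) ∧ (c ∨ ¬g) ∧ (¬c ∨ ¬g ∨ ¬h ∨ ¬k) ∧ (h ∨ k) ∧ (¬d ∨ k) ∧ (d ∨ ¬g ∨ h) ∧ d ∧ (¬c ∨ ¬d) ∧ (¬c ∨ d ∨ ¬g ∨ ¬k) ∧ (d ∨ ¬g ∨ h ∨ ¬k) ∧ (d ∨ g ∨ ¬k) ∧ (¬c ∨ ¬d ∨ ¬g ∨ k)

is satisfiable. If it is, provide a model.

Unit clause (d) forces d = True.
In (¬c ∨ ¬d) only ¬c is left, so c = False.
In (c ∨ ¬g) only ¬g is left, so g = False.
In (¬d ∨ k) only k is left, so k = True.
Set h = True.
All clauses satisfied.

c=F, d=T, k=T, g=F, h=T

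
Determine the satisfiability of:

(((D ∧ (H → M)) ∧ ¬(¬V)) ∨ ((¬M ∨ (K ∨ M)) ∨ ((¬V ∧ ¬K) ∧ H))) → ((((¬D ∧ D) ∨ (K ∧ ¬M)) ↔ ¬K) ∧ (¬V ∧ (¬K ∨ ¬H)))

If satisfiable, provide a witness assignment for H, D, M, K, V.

H: False; D: False; M: True; K: True; V: False

  (((D ∧ (H → M)) ∧ ¬(¬V)) ∨ ((¬M ∨ (K ∨ M)) ∨ ((¬V ∧ ¬K) ∧ H))) → ((((¬D ∧ D) ∨ (K ∧ ¬M)) ↔ ¬K) ∧ (¬V ∧ (¬K ∨ ¬H))) = True
    ((D ∧ (H → M)) ∧ ¬(¬V)) ∨ ((¬M ∨ (K ∨ M)) ∨ ((¬V ∧ ¬K) ∧ H)) = True
      (D ∧ (H → M)) ∧ ¬(¬V) = False
        D ∧ (H → M) = False
          H → M = True
        ¬(¬V) = False
          ¬V = True
      (¬M ∨ (K ∨ M)) ∨ ((¬V ∧ ¬K) ∧ H) = True
        ¬M ∨ (K ∨ M) = True
          ¬M = False
          K ∨ M = True
        (¬V ∧ ¬K) ∧ H = False
          ¬V ∧ ¬K = False
            ¬V = True
            ¬K = False
    (((¬D ∧ D) ∨ (K ∧ ¬M)) ↔ ¬K) ∧ (¬V ∧ (¬K ∨ ¬H)) = True
      ((¬D ∧ D) ∨ (K ∧ ¬M)) ↔ ¬K = True
        (¬D ∧ D) ∨ (K ∧ ¬M) = False
          ¬D ∧ D = False
            ¬D = True
          K ∧ ¬M = False
            ¬M = False
        ¬K = False
      ¬V ∧ (¬K ∨ ¬H) = True
        ¬V = True
        ¬K ∨ ¬H = True
          ¬K = False
          ¬H = True
The formula evaluates to True.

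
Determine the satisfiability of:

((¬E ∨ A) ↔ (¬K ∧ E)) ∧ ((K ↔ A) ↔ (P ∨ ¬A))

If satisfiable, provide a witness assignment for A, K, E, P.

A: True, K: False, E: True, P: False

  (¬E ∨ A) ↔ (¬K ∧ E) = True
    ¬E ∨ A = True
      ¬E = False
    ¬K ∧ E = True
      ¬K = True
  (K ↔ A) ↔ (P ∨ ¬A) = True
    K ↔ A = False
    P ∨ ¬A = False
      ¬A = False
Both conjuncts True, so the formula holds.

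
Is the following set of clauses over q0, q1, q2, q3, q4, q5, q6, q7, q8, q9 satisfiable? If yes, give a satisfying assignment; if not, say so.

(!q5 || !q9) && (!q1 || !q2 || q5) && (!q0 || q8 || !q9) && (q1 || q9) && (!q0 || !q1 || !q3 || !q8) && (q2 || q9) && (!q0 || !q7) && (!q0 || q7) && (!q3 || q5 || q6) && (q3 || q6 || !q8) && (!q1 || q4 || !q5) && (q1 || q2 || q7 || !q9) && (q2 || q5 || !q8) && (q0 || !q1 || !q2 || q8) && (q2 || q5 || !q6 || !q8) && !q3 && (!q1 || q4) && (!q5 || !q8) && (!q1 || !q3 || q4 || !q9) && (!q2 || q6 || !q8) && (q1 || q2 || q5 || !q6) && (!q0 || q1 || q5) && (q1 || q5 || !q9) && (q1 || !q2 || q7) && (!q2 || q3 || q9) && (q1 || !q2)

Unit clause (!q3) forces q3 = False.
Try q0 = True:
  (!q0 || !q7) forces q7 = False.
  clause (!q0 || q7) is falsified — backtrack.
So q0 = False.
Set q1 = True.
  then (!q1 || q4) forces q4 = True.
Try q2 = True:
  (!q1 || !q2 || q5) forces q5 = True.
  (!q5 || !q9) forces q9 = False.
  clause (!q2 || q3 || q9) is falsified — backtrack.
So q2 = False.
  then (q2 || q9) forces q9 = True.
  then (!q5 || !q9) forces q5 = False.
  then (q2 || q5 || !q8) forces q8 = False.
Set q6 = False.
Set q7 = True.
All clauses satisfied.

q0: False, q1: True, q2: False, q3: False, q4: True, q5: False, q6: False, q7: True, q8: False, q9: True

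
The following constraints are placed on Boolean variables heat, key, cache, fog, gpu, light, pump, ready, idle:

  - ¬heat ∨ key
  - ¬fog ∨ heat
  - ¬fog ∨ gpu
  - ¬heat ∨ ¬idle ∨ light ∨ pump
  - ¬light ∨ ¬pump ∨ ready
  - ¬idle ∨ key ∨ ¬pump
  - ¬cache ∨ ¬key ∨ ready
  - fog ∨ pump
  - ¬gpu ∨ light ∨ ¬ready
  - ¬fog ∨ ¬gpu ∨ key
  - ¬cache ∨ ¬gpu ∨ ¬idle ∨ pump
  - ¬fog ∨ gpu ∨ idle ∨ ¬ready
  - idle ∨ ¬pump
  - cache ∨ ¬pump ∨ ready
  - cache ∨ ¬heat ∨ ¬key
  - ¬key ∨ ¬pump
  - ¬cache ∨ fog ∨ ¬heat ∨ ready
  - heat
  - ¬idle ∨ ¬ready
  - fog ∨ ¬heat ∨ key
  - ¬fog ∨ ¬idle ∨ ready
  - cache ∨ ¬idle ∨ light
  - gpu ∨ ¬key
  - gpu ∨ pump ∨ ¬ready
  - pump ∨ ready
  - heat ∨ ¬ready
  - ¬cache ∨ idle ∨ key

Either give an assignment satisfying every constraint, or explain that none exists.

Unit clause (heat) forces heat = True.
In (¬heat ∨ key) only key is left, so key = True.
In (cache ∨ ¬heat ∨ ¬key) only cache is left, so cache = True.
In (¬key ∨ ¬pump) only ¬pump is left, so pump = False.
In (gpu ∨ ¬key) only gpu is left, so gpu = True.
In (pump ∨ ready) only ready is left, so ready = True.
In (fog ∨ pump) only fog is left, so fog = True.
In (¬gpu ∨ light ∨ ¬ready) only light is left, so light = True.
In (¬cache ∨ ¬gpu ∨ ¬idle ∨ pump) only ¬idle is left, so idle = False.
All clauses satisfied.

heat: True; key: True; cache: True; fog: True; gpu: True; light: True; pump: False; ready: True; idle: False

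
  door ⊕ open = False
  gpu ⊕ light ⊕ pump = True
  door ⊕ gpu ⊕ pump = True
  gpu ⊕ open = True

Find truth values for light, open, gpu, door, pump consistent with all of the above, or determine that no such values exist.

light = False, open = False, gpu = True, door = False, pump = False

door ⊕ open = F ⊕ F = False ✓
gpu ⊕ light ⊕ pump = T ⊕ F ⊕ F = True ✓
door ⊕ gpu ⊕ pump = F ⊕ T ⊕ F = True ✓
gpu ⊕ open = T ⊕ F = True ✓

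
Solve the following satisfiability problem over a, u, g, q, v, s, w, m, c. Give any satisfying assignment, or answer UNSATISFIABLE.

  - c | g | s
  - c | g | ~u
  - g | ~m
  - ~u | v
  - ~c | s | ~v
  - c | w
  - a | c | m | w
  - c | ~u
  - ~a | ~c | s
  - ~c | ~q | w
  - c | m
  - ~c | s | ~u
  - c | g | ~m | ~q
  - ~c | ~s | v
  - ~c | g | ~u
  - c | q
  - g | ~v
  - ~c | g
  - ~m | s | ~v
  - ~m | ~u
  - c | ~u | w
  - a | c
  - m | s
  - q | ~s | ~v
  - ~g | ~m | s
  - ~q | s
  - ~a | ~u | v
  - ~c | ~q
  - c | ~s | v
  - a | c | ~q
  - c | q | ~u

Set a = True.
Set u = False.
Try g = False:
  (g | ~m) forces m = False.
  (c | m) forces c = True.
  clause (~c | g) is falsified — backtrack.
So g = True.
Try q = False:
  (c | q) forces c = True.
  (~a | ~c | s) forces s = True.
  (~c | ~s | v) forces v = True.
  clause (q | ~s | ~v) is falsified — backtrack.
So q = True.
  then (~q | s) forces s = True.
  then (~c | ~q) forces c = False.
  then (c | ~s | v) forces v = True.
  then (c | w) forces w = True.
  then (c | m) forces m = True.
All clauses satisfied.

a = True; u = False; g = True; q = True; v = True; s = True; w = True; m = True; c = False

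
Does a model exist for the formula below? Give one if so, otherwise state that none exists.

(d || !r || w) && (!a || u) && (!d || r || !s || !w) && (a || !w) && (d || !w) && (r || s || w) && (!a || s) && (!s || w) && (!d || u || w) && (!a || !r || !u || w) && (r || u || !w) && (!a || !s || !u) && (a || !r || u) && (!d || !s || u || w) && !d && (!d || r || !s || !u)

Case d = True:
  Clause (!d) is falsified — contradiction.
Case d = False:
  (d || !w) forces w = False.
  (d || !r || w) forces r = False.
  (r || s || w) forces s = True.
  Clause (!s || w) is falsified — contradiction.
Both cases fail, so the formula is unsatisfiable.

The formula is unsatisfiable.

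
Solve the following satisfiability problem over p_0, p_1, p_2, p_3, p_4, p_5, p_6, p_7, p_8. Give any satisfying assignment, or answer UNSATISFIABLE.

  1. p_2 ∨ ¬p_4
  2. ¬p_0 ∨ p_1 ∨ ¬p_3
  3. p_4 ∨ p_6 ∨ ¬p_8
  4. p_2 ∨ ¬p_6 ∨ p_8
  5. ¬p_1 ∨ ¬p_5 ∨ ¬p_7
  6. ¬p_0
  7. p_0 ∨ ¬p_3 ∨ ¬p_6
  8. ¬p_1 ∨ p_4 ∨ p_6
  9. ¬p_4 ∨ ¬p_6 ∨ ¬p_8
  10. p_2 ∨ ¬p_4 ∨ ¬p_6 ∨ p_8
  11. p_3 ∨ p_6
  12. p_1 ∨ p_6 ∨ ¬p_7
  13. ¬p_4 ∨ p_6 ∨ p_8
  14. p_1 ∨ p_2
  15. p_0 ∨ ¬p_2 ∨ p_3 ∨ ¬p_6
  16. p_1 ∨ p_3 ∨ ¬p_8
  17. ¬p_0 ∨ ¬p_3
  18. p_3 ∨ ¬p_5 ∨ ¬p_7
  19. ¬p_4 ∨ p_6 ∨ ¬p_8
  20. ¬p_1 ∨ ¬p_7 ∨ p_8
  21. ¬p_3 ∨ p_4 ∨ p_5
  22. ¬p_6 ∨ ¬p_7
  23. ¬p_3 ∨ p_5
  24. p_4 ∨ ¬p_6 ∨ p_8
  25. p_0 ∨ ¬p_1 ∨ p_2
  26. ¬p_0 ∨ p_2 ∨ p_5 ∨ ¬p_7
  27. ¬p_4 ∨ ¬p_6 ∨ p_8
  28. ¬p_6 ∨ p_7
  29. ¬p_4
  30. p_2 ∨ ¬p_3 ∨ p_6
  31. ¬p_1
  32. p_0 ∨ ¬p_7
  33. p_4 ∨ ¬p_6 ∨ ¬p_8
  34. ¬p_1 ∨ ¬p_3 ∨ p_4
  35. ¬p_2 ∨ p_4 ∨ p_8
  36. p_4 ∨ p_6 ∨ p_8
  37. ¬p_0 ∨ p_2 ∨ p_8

UNSATISFIABLE

Case p_0 = True:
  Clause (¬p_0) is falsified — contradiction.
Case p_0 = False:
  (¬p_4) forces p_4 = False.
  (¬p_1) forces p_1 = False.
  (p_1 ∨ p_2) forces p_2 = True.
  (p_0 ∨ ¬p_7) forces p_7 = False.
  (¬p_6 ∨ p_7) forces p_6 = False.
  (p_4 ∨ p_6 ∨ ¬p_8) forces p_8 = False.
  Clause (¬p_2 ∨ p_4 ∨ p_8) is falsified — contradiction.
Both cases fail, so the formula is unsatisfiable.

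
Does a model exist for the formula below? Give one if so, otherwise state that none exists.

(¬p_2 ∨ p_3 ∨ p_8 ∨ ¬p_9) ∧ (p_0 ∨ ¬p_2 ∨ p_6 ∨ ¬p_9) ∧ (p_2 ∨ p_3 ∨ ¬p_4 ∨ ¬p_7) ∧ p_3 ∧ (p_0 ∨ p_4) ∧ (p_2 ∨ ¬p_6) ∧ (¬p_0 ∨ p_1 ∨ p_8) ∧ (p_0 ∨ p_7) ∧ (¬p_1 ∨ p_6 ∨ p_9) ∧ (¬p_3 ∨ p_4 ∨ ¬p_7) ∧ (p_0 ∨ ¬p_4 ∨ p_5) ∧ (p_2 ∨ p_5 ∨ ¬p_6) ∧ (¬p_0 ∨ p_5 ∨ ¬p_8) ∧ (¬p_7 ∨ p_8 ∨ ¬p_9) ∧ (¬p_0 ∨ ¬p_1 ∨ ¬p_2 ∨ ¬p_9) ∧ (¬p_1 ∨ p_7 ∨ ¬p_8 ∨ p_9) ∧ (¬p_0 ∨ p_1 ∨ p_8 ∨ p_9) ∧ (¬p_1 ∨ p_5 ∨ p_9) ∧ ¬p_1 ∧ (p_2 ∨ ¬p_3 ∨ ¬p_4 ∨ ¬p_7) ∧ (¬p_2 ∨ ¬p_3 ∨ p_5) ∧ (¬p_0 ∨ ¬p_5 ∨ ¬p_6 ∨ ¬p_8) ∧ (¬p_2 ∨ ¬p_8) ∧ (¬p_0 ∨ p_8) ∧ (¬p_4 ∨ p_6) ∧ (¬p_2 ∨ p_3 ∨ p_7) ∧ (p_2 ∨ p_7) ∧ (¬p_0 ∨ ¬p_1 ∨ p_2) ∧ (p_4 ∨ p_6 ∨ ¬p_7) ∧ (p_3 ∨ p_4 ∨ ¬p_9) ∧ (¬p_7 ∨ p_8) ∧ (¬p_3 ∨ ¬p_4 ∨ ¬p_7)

Case p_7 = True:
  (p_3) forces p_3 = True.
  (¬p_3 ∨ p_4 ∨ ¬p_7) forces p_4 = True.
  Clause (¬p_3 ∨ ¬p_4 ∨ ¬p_7) is falsified — contradiction.
Case p_7 = False:
  (p_3) forces p_3 = True.
  (p_0 ∨ p_7) forces p_0 = True.
  (¬p_1) forces p_1 = False.
  (¬p_0 ∨ p_1 ∨ p_8) forces p_8 = True.
  (¬p_0 ∨ p_5 ∨ ¬p_8) forces p_5 = True.
  (¬p_0 ∨ ¬p_5 ∨ ¬p_6 ∨ ¬p_8) forces p_6 = False.
  (¬p_2 ∨ ¬p_8) forces p_2 = False.
  Clause (p_2 ∨ p_7) is falsified — contradiction.
Both cases fail, so the formula is unsatisfiable.

Unsatisfiable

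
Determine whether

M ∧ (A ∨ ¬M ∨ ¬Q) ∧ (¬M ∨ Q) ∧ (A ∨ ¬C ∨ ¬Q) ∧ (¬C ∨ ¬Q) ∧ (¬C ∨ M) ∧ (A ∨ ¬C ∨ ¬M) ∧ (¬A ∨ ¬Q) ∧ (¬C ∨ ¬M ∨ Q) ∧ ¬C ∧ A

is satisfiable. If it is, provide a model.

Case A = True:
  (M) forces M = True.
  (¬M ∨ Q) forces Q = True.
  Clause (¬A ∨ ¬Q) is falsified — contradiction.
Case A = False:
  Clause (A) is falsified — contradiction.
Both cases fail, so the formula is unsatisfiable.

No satisfying assignment exists.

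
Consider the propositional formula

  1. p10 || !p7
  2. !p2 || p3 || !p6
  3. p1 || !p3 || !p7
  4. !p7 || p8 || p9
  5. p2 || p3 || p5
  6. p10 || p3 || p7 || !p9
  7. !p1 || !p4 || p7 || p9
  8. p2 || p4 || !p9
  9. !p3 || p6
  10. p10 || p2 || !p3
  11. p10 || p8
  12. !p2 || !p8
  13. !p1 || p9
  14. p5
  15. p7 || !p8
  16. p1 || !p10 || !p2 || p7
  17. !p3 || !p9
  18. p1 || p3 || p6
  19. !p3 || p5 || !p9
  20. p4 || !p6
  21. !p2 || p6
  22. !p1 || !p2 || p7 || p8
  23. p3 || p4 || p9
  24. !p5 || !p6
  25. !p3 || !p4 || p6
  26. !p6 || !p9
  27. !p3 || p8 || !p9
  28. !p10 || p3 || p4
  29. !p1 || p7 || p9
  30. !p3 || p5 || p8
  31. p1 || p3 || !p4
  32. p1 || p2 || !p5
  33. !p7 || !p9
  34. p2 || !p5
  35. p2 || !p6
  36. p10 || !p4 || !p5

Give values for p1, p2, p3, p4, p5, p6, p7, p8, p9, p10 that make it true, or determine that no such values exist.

Case p2 = True:
  (!p2 || !p8) forces p8 = False.
  (p10 || p8) forces p10 = True.
  (p5) forces p5 = True.
  (!p2 || p6) forces p6 = True.
  Clause (!p5 || !p6) is falsified — contradiction.
Case p2 = False:
  (p5) forces p5 = True.
  Clause (p2 || !p5) is falsified — contradiction.
Both cases fail, so the formula is unsatisfiable.

The formula is unsatisfiable.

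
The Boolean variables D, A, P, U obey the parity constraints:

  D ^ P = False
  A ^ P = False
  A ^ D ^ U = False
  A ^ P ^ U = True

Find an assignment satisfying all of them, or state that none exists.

Adding constraints 1, 3, 4 mod 2: every variable appears an even number of times on the left, so the left side is 0.
But the right sides sum to 1 (mod 2). 0 ≠ 1 — the system is inconsistent.

Unsatisfiable — no assignment works.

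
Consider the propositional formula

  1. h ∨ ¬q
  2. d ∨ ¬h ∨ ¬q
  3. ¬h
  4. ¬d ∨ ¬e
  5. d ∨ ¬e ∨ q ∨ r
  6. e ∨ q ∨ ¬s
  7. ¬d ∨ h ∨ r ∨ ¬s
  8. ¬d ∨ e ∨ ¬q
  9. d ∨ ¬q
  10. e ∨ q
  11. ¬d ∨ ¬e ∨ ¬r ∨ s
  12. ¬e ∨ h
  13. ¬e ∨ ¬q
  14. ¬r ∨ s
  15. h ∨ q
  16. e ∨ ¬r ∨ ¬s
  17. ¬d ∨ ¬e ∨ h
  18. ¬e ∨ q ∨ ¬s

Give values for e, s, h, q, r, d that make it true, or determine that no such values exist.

Case h = True:
  Clause (¬h) is falsified — contradiction.
Case h = False:
  (h ∨ ¬q) forces q = False.
  Clause (h ∨ q) is falsified — contradiction.
Both cases fail, so the formula is unsatisfiable.

Unsatisfiable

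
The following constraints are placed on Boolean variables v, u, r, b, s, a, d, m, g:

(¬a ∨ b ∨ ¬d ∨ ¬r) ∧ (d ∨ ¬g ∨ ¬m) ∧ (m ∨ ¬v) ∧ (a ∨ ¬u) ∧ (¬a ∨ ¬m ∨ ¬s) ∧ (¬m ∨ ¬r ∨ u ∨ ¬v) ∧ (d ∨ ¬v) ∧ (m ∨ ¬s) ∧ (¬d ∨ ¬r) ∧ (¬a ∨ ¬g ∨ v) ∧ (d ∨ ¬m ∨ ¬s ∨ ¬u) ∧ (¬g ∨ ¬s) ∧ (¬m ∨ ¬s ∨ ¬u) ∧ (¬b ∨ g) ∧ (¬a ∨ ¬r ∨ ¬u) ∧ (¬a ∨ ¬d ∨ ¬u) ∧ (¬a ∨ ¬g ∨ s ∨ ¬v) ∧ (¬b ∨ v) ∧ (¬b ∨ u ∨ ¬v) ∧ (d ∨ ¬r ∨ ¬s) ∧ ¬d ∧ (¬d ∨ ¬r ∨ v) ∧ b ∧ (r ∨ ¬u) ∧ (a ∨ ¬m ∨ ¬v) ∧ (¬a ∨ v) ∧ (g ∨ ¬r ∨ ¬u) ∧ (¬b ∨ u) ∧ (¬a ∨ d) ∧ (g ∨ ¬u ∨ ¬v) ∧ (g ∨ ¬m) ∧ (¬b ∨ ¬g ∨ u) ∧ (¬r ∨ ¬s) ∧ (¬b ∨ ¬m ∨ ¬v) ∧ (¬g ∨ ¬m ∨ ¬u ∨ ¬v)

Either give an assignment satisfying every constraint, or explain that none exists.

Case d = True:
  Clause (¬d) is falsified — contradiction.
Case d = False:
  (d ∨ ¬v) forces v = False.
  (¬b ∨ v) forces b = False.
  Clause (b) is falsified — contradiction.
Both cases fail, so the formula is unsatisfiable.

The formula is unsatisfiable.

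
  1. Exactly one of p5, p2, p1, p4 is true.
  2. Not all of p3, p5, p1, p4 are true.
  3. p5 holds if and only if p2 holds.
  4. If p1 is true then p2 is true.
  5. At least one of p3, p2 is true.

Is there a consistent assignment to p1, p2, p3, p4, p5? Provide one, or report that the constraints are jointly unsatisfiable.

p1 = False, p2 = False, p3 = True, p4 = True, p5 = False

  (1) {p5, p2, p1, p4}: 1 true — exactly one ✓
  (2) {p3, p5, p1, p4}: 2/4 true — not all ✓
  (3) p5=F, p2=F — same ✓
  (4) p1=F ⇒ p2: vacuous ✓
  (5) {p3, p2}: 1 true — at least one ✓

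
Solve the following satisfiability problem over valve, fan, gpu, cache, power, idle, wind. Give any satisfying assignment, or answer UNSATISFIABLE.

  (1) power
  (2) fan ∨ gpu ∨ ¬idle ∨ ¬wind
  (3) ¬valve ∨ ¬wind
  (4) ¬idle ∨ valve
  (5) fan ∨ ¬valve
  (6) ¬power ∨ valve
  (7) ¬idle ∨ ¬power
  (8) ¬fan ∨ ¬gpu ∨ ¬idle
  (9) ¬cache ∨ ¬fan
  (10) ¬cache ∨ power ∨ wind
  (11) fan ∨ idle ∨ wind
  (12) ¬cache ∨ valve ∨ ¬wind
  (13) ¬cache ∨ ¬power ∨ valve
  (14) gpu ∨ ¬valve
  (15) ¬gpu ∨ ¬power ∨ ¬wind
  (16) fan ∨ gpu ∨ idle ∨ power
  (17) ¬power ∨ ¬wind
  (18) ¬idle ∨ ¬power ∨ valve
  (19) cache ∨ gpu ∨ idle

Unit clause (power) forces power = True.
In (¬power ∨ valve) only valve is left, so valve = True.
In (¬idle ∨ ¬power) only ¬idle is left, so idle = False.
In (gpu ∨ ¬valve) only gpu is left, so gpu = True.
In (¬gpu ∨ ¬power ∨ ¬wind) only ¬wind is left, so wind = False.
In (fan ∨ ¬valve) only fan is left, so fan = True.
In (¬cache ∨ ¬fan) only ¬cache is left, so cache = False.
All clauses satisfied.

valve = True, fan = True, gpu = True, cache = False, power = True, idle = False, wind = False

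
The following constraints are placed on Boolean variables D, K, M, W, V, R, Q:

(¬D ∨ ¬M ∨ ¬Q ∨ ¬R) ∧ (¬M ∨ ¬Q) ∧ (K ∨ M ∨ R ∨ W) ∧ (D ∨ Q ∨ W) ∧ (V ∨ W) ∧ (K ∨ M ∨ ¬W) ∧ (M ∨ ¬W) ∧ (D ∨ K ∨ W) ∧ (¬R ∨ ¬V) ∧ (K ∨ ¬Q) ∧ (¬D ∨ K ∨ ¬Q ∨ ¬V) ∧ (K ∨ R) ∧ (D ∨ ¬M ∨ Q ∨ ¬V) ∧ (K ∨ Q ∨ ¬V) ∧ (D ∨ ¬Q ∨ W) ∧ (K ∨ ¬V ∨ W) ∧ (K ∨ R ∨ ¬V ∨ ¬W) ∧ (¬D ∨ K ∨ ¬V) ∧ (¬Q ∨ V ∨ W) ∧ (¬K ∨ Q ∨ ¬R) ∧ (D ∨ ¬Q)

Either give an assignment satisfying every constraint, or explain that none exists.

D: True; K: True; M: False; W: False; V: True; R: False; Q: False

Set D = True.
Set K = True.
Set M = False.
  then (M ∨ ¬W) forces W = False.
  then (V ∨ W) forces V = True.
  then (¬R ∨ ¬V) forces R = False.
Set Q = False.
All clauses satisfied.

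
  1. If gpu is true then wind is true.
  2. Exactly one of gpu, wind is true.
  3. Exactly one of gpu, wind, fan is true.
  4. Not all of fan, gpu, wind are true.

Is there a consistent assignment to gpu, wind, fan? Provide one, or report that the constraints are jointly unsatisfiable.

gpu=F; wind=T; fan=F

  (1) gpu=F ⇒ wind: vacuous ✓
  (2) {gpu, wind}: 1 true — exactly one ✓
  (3) {gpu, wind, fan}: 1 true — exactly one ✓
  (4) {fan, gpu, wind}: 1/3 true — not all ✓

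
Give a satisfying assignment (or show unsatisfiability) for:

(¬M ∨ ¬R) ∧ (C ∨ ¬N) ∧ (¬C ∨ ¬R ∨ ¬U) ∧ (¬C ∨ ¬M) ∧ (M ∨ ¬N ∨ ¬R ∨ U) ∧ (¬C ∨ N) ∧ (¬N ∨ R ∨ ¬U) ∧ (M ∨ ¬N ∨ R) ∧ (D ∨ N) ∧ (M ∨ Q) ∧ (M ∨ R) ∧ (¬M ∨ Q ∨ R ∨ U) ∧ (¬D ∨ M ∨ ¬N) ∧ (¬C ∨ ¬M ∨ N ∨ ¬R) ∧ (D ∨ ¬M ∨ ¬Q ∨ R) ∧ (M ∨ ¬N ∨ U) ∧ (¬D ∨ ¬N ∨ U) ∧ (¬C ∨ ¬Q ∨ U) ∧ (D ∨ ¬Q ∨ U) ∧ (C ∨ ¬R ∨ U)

Set C = False.
  then (C ∨ ¬N) forces N = False.
  then (D ∨ N) forces D = True.
Set U = False.
  then (C ∨ ¬R ∨ U) forces R = False.
  then (M ∨ R) forces M = True.
  then (¬M ∨ Q ∨ R ∨ U) forces Q = True.
All clauses satisfied.

C=F; U=F; M=T; R=F; N=F; Q=T; D=T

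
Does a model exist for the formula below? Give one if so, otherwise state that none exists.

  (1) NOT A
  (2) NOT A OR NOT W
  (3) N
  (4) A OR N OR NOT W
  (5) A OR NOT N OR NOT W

Unit clause (NOT A) forces A = False.
Unit clause (N) forces N = True.
In (A OR NOT N OR NOT W) only NOT W is left, so W = False.
All clauses satisfied.

A=F, W=F, N=T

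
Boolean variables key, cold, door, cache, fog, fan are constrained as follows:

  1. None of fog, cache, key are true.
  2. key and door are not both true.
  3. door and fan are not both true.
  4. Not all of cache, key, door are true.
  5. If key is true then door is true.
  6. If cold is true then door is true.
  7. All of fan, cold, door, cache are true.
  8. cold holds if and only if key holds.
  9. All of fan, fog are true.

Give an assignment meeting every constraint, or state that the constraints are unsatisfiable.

UNSATISFIABLE

Case cache = True:
  Constraint (1) is violated (cache=T) — contradiction.
Case cache = False:
  Constraint (7) is violated (cache=F) — contradiction.
Both cases fail — unsatisfiable.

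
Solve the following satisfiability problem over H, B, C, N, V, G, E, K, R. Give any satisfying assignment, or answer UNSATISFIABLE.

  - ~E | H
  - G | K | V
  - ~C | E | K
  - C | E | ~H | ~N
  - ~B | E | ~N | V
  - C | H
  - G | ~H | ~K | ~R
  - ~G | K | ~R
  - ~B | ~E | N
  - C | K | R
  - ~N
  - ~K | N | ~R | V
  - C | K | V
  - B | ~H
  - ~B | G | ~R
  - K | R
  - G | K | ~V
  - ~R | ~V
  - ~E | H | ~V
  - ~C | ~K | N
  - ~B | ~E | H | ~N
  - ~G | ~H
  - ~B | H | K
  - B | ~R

H: True, B: True, C: False, N: False, V: True, G: False, E: False, K: True, R: False

Unit clause (~N) forces N = False.
Try H = False:
  (~E | H) forces E = False.
  (C | H) forces C = True.
  (~C | E | K) forces K = True.
  clause (~C | ~K | N) is falsified — backtrack.
So H = True.
  then (B | ~H) forces B = True.
  then (~G | ~H) forces G = False.
  then (~B | ~E | N) forces E = False.
  then (~B | G | ~R) forces R = False.
  then (K | R) forces K = True.
  then (~C | ~K | N) forces C = False.
Set V = True.
All clauses satisfied.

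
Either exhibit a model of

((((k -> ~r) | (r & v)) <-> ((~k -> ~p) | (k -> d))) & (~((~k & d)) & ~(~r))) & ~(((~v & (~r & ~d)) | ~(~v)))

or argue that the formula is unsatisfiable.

d = False; p = False; r = True; k = False; v = False

  (((k -> ~r) | (r & v)) <-> ((~k -> ~p) | (k -> d))) & (~((~k & d)) & ~(~r)) = True
    ((k -> ~r) | (r & v)) <-> ((~k -> ~p) | (k -> d)) = True
      (k -> ~r) | (r & v) = True
        k -> ~r = True
          ~r = False
        r & v = False
      (~k -> ~p) | (k -> d) = True
        ~k -> ~p = True
          ~k = True
          ~p = True
        k -> d = True
    ~((~k & d)) & ~(~r) = True
      ~((~k & d)) = True
        ~k & d = False
          ~k = True
      ~(~r) = True
        ~r = False
  ~(((~v & (~r & ~d)) | ~(~v))) = True
    (~v & (~r & ~d)) | ~(~v) = False
      ~v & (~r & ~d) = False
        ~v = True
        ~r & ~d = False
          ~r = False
          ~d = True
      ~(~v) = False
        ~v = True
Both conjuncts True, so the formula holds.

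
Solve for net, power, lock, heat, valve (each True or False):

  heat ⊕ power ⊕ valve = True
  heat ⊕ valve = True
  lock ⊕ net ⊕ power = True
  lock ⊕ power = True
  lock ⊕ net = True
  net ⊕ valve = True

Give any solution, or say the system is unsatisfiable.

net=F, power=F, lock=T, heat=F, valve=T

heat ⊕ power ⊕ valve = F ⊕ F ⊕ T = True ✓
heat ⊕ valve = F ⊕ T = True ✓
lock ⊕ net ⊕ power = T ⊕ F ⊕ F = True ✓
lock ⊕ power = T ⊕ F = True ✓
lock ⊕ net = T ⊕ F = True ✓
net ⊕ valve = F ⊕ T = True ✓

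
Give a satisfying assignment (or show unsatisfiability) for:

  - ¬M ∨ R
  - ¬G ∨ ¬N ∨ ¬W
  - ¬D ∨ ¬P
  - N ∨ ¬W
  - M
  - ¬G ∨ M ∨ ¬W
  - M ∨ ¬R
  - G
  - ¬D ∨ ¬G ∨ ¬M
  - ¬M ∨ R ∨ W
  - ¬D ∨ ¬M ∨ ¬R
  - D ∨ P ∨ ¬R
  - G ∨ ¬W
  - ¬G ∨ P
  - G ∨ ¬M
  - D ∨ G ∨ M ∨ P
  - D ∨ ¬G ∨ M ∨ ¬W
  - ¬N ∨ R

G: True, D: False, M: True, N: True, R: True, W: False, P: True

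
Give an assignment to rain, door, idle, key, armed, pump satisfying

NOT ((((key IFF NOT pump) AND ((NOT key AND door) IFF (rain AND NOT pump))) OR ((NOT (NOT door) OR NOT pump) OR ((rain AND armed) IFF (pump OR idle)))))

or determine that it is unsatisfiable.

rain=F; door=F; idle=F; key=T; armed=F; pump=T

  NOT ((((key IFF NOT pump) AND ((NOT key AND door) IFF (rain AND NOT pump))) OR ((NOT (NOT door) OR NOT pump) OR ((rain AND armed) IFF (pump OR idle))))) = True
    ((key IFF NOT pump) AND ((NOT key AND door) IFF (rain AND NOT pump))) OR ((NOT (NOT door) OR NOT pump) OR ((rain AND armed) IFF (pump OR idle))) = False
      (key IFF NOT pump) AND ((NOT key AND door) IFF (rain AND NOT pump)) = False
        key IFF NOT pump = False
          NOT pump = False
        (NOT key AND door) IFF (rain AND NOT pump) = True
          NOT key AND door = False
            NOT key = False
          rain AND NOT pump = False
            NOT pump = False
      (NOT (NOT door) OR NOT pump) OR ((rain AND armed) IFF (pump OR idle)) = False
        NOT (NOT door) OR NOT pump = False
          NOT (NOT door) = False
            NOT door = True
          NOT pump = False
        (rain AND armed) IFF (pump OR idle) = False
          rain AND armed = False
          pump OR idle = True
The formula evaluates to True.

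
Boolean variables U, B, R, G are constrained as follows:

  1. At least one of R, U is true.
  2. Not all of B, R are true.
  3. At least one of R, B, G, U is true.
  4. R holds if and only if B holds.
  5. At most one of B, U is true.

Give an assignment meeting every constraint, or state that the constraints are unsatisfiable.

U = True, B = False, R = False, G = False

  (1) {R, U}: 1 true — at least one ✓
  (2) {B, R}: 0/2 true — not all ✓
  (3) {R, B, G, U}: 1 true — at least one ✓
  (4) R=F, B=F — same ✓
  (5) {B, U}: 1 true — at most one ✓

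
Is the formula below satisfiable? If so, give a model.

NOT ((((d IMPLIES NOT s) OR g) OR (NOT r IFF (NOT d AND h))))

r: False; g: False; d: True; h: False; s: True

  NOT ((((d IMPLIES NOT s) OR g) OR (NOT r IFF (NOT d AND h)))) = True
    ((d IMPLIES NOT s) OR g) OR (NOT r IFF (NOT d AND h)) = False
      (d IMPLIES NOT s) OR g = False
        d IMPLIES NOT s = False
          NOT s = False
      NOT r IFF (NOT d AND h) = False
        NOT r = True
        NOT d AND h = False
          NOT d = False
The formula evaluates to True.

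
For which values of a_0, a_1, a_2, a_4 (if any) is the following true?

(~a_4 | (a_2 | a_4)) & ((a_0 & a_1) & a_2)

a_0: True; a_1: True; a_2: True; a_4: True

  ~a_4 | (a_2 | a_4) = True
    ~a_4 = False
    a_2 | a_4 = True
  (a_0 & a_1) & a_2 = True
    a_0 & a_1 = True
Both conjuncts True, so the formula holds.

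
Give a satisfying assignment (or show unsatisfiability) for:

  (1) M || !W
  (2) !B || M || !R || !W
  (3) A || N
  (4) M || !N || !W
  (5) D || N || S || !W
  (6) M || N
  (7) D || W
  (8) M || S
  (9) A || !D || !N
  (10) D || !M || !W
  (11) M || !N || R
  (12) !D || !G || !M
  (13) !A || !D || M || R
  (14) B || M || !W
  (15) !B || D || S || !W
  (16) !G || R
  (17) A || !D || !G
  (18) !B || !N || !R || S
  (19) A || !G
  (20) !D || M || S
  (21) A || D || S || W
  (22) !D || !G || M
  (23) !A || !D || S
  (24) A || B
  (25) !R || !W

Set G = False.
Set M = True.
Set W = False.
  then (D || W) forces D = True.
Set R = False.
Set N = False.
  then (A || N) forces A = True.
  then (!A || !D || S) forces S = True.
Set B = False.
All clauses satisfied.

G: False; M: True; W: False; D: True; R: False; N: False; A: True; S: True; B: False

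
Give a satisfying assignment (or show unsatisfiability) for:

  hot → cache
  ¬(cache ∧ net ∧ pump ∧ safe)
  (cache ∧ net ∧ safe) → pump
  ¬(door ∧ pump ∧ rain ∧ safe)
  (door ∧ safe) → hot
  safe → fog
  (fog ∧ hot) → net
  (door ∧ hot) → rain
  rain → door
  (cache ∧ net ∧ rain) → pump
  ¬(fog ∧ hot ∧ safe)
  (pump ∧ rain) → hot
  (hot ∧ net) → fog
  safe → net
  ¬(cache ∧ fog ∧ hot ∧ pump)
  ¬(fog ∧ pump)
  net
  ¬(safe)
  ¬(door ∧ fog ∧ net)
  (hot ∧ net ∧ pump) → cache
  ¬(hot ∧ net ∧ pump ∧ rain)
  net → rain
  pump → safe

cache = False, rain = True, hot = False, net = True, fog = False, door = True, pump = False, safe = False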